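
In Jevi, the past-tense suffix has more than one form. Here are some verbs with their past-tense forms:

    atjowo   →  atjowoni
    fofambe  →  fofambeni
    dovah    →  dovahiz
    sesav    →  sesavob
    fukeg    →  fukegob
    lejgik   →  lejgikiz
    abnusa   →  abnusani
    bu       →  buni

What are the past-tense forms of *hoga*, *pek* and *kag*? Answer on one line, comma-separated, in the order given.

hogani, pekiz, kagob

The suffix is conditioned by the final sound: -iz when the stem ends in a voiceless consonant (*dovah*, *lejgik*); -ob when the stem ends in a voiced consonant (*sesav*, *fukeg*); -ni when the stem ends in a vowel (*atjowo*, *fofambe*, *abnusa*, *bu*).
*hoga*: final sound = /a/, a vowel → -ni → *hogani*.
The final sound of *pek* is /k/, which is a voiceless consonant, so the suffix is -iz, giving *pekiz*.
*kag*: final sound = /g/, a voiced consonant → -ob → *kagob*.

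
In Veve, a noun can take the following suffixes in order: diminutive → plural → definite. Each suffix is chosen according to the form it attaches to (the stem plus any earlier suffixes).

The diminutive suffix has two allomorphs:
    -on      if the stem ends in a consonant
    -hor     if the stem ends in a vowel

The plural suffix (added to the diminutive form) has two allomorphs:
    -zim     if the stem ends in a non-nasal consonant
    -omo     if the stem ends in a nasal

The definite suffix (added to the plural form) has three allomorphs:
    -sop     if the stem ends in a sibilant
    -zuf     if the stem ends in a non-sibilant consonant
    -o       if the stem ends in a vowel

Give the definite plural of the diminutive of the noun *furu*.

furuhorzimzuf

The final sound of *furu* is /u/, which is a vowel, so the diminutive suffix is -hor, giving *furuhor*.
Since the final consonant of the diminutive form *furuhor* is /r/ (non-nasal), it takes -zim, giving *furuhorzim*.
The plural form *furuhorzim* — final sound /m/ (a non-sibilant consonant) → -zuf → *furuhorzimzuf*.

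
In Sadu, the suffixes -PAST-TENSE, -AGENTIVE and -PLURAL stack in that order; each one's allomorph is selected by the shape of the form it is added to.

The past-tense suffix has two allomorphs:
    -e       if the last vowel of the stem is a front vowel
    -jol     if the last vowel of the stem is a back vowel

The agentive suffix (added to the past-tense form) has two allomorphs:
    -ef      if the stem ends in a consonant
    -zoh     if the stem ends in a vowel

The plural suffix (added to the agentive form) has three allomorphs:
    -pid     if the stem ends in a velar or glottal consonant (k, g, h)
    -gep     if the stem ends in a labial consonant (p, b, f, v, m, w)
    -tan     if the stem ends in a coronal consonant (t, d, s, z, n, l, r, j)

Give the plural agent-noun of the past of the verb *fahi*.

fahiezohpid

Since the last vowel of *fahi* is /i/ (a front vowel), it takes -e, giving *fahie*.
The past-tense form *fahie*: final sound = /e/, a vowel → -zoh → *fahiezoh*.
Since the final consonant of the agentive form *fahiezoh* is /h/ (velar/glottal), it takes -pid, giving *fahiezohpid*.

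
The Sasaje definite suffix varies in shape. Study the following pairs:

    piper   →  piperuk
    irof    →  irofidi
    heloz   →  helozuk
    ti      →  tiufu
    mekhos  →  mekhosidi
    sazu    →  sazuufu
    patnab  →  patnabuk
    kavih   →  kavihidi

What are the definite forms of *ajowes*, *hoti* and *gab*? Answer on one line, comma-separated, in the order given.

ajowesidi, hotiufu, gabuk

The alternation tracks the final sound of the stem — -idi when the stem ends in a voiceless consonant (*irof*, *mekhos*, *kavih*); -uk when the stem ends in a voiced consonant (*piper*, *heloz*, *patnab*); -ufu when the stem ends in a vowel (*ti*, *sazu*).
Since the final sound of *ajowes* is /s/ (a voiceless consonant), it takes -idi, giving *ajowesidi*.
The final sound of *hoti* is /i/, which is a vowel, so the suffix is -ufu, giving *hotiufu*.
Since the final sound of *gab* is /b/ (a voiced consonant), it takes -uk, giving *gabuk*.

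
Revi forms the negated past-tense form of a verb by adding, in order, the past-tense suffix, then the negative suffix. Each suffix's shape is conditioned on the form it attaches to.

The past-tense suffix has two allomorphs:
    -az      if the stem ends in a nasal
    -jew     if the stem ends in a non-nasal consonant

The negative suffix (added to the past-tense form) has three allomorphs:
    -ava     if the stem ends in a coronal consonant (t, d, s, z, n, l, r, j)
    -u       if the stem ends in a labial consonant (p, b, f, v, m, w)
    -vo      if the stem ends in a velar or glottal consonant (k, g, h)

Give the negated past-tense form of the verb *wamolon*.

wamolonazava

The final consonant of *wamolon* is /n/, which is a nasal, so the past-tense suffix is -az, giving *wamolonaz*.
Since the final consonant of the past-tense form *wamolonaz* is /z/ (coronal), it takes -ava, giving *wamolonazava*.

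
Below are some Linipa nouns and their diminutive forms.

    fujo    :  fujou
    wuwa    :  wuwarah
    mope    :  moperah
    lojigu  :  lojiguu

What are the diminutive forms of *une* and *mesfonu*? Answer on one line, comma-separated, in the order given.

unerah, mesfonuu

Looking at the last vowel of each stem: -u when the last vowel of the stem is a rounded vowel (*fujo*, *lojigu*); -rah when the last vowel of the stem is an unrounded vowel (*wuwa*, *mope*).
Since the last vowel of *une* is /e/ (an unrounded vowel), it takes -rah, giving *unerah*.
Since the last vowel of *mesfonu* is /u/ (a rounded vowel), it takes -u, giving *mesfonuu*.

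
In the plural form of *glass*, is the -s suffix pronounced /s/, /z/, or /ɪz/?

The stem *glass* ends in a sibilant (/s, z, ʃ, ʒ, tʃ, dʒ/).
The plural suffix surfaces as /ɪz/ after sibilants, /s/ after other voiceless consonants, and /z/ after other voiced sounds.
So the plural -s on *glass* is pronounced /ɪz/.

/ɪz/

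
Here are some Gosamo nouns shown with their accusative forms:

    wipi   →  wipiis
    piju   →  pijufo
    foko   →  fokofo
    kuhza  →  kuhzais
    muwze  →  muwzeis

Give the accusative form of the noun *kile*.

The alternation tracks the last vowel of the stem — -fo when the last vowel of the stem is a rounded vowel (*piju*, *foko*); -is when the last vowel of the stem is an unrounded vowel (*wipi*, *kuhza*, *muwze*).
*kile* — last vowel /e/ (an unrounded vowel) → -is → *kileis*.

kileis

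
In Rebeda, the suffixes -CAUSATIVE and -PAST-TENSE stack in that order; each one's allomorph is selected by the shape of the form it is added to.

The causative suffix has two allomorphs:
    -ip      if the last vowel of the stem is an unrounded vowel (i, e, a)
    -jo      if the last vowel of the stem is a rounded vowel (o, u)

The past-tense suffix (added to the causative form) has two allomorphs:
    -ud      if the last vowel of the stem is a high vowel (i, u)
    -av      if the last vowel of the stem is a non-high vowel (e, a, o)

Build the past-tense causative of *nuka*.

Since the last vowel of *nuka* is /a/ (an unrounded vowel), it takes -ip, giving *nukaip*.
The causative form *nukaip*: last vowel = /i/, a high vowel → -ud → *nukaipud*.

nukaipud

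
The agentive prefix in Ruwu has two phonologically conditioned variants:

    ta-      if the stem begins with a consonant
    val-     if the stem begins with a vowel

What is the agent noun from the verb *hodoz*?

tahodoz

The first sound of *hodoz* is /h/, which is a consonant, so the prefix is ta-, giving *tahodoz*.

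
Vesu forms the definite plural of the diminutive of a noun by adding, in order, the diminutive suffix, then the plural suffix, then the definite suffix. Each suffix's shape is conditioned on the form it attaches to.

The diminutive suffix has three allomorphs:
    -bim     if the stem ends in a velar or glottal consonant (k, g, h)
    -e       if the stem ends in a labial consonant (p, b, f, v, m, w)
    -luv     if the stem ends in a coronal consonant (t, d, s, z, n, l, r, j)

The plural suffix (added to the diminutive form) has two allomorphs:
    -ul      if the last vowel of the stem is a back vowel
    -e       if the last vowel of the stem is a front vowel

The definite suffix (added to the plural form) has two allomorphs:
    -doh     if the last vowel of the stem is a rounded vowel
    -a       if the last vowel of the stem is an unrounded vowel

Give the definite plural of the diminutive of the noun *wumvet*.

Since the final consonant of *wumvet* is /t/ (coronal), it takes -luv, giving *wumvetluv*.
Since the last vowel of the diminutive form *wumvetluv* is /u/ (a back vowel), it takes -ul, giving *wumvetluvul*.
Since the last vowel of the plural form *wumvetluvul* is /u/ (a rounded vowel), it takes -doh, giving *wumvetluvuldoh*.

wumvetluvuldoh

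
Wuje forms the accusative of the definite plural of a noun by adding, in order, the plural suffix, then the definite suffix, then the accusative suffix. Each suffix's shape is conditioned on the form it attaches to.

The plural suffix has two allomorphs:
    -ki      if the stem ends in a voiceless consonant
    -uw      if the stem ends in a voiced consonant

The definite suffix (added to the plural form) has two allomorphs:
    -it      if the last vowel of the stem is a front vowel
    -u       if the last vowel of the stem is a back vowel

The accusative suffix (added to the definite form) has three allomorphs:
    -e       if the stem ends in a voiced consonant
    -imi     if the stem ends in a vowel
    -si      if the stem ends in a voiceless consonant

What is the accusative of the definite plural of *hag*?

haguwuimi

*hag*: final consonant = /g/, voiced → -uw → *haguw*.
The plural form *haguw*: last vowel = /u/, a back vowel → -u → *haguwu*.
The final sound of the definite form *haguwu* is /u/, which is a vowel, so the accusative suffix is -imi, giving *haguwuimi*.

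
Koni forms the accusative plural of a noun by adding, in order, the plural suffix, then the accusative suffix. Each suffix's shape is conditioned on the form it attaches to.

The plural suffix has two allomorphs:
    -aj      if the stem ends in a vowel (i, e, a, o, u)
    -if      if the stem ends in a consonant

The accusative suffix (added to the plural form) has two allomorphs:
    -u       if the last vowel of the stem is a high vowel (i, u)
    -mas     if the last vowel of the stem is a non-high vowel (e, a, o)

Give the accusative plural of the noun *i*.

iajmas

Since the final sound of *i* is /i/ (a vowel), it takes -aj, giving *iaj*.
The last vowel of the plural form *iaj* is /a/, which is a non-high vowel, so the accusative suffix is -mas, giving *iajmas*.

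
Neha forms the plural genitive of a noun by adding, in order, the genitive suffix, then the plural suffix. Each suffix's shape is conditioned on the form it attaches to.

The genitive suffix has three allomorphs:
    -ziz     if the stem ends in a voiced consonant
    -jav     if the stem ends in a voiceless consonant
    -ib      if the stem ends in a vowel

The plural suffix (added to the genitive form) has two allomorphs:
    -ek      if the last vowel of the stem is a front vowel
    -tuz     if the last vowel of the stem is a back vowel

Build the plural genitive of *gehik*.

Since the final sound of *gehik* is /k/ (a voiceless consonant), it takes -jav, giving *gehikjav*.
The genitive form *gehikjav* — last vowel /a/ (a back vowel) → -tuz → *gehikjavtuz*.

gehikjavtuz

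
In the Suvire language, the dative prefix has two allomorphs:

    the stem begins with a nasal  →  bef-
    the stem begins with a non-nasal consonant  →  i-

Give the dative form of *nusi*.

befnusi

The first consonant of *nusi* is /n/, which is a nasal, so the prefix is bef-, giving *befnusi*.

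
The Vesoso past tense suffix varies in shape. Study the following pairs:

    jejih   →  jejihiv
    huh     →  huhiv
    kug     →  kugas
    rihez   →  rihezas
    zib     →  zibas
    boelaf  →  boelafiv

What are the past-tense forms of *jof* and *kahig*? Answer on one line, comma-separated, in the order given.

jofiv, kahigas

Looking at the final consonant of each stem: -iv when the stem ends in a voiceless consonant (*jejih*, *huh*, *boelaf*); -as when the stem ends in a voiced consonant (*kug*, *rihez*, *zib*).
The final consonant of *jof* is /f/, which is voiceless, so the suffix is -iv, giving *jofiv*.
The final consonant of *kahig* is /g/, which is voiced, so the suffix is -as, giving *kahigas*.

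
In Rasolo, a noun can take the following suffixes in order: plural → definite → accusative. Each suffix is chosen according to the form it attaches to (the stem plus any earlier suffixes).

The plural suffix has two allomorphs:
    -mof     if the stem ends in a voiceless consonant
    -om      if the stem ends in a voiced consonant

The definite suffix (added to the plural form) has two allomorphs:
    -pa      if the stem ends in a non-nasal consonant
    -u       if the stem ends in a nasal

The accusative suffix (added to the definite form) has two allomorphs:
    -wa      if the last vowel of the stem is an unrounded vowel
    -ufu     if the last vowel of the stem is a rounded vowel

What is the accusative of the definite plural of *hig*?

*hig*: final consonant = /g/, voiced → -om → *higom*.
The plural form *higom*: final consonant = /m/, a nasal → -u → *higomu*.
The definite form *higomu*: last vowel = /u/, a rounded vowel → -ufu → *higomuufu*.

higomuufu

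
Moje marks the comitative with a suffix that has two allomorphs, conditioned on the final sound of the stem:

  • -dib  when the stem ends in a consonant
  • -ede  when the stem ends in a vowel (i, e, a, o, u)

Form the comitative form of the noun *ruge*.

rugeede

*ruge*: final sound = /e/, a vowel → -ede → *rugeede*.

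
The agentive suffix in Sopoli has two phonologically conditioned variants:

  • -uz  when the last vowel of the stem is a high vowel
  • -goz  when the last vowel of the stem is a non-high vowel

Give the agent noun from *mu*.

*mu*: last vowel = /u/, a high vowel → -uz → *muuz*.

muuz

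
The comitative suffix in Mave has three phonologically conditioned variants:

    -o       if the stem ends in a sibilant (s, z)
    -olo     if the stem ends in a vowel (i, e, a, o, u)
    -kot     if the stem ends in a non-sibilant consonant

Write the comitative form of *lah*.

*lah* — final sound /h/ (a non-sibilant consonant) → -kot → *lahkot*.

lahkot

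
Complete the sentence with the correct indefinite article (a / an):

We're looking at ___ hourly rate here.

The indefinite article is chosen by the initial *sound* of the following word, not its spelling.
*hourly* begins with the sound /aʊ/ (silent h) — a vowel sound.
So the article is *an*: We're looking at an hourly rate here.

an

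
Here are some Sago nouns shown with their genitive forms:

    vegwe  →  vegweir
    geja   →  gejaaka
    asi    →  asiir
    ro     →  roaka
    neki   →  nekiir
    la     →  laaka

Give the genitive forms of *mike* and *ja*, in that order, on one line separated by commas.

Looking at the last vowel of each stem: -ir when the last vowel of the stem is a front vowel (*vegwe*, *asi*, *neki*); -aka when the last vowel of the stem is a back vowel (*geja*, *ro*, *la*).
*mike*: last vowel = /e/, a front vowel → -ir → *mikeir*.
*ja* — last vowel /a/ (a back vowel) → -aka → *jaaka*.

mikeir, jaaka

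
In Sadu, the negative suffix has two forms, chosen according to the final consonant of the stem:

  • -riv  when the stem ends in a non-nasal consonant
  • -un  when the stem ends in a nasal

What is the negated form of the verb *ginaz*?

ginazriv

The final consonant of *ginaz* is /z/, which is non-nasal, so the suffix is -riv, giving *ginazriv*.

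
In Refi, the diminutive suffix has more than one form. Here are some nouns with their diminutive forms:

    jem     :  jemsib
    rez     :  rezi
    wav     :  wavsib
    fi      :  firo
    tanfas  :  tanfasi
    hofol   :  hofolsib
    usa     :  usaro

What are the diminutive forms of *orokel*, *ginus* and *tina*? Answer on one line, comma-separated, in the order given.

The suffix is conditioned by the final sound: -i when the stem ends in a sibilant (*rez*, *tanfas*); -sib when the stem ends in a non-sibilant consonant (*jem*, *wav*, *hofol*); -ro when the stem ends in a vowel (*fi*, *usa*).
*orokel*: final sound = /l/, a non-sibilant consonant → -sib → *orokelsib*.
The final sound of *ginus* is /s/, which is a sibilant, so the suffix is -i, giving *ginusi*.
*tina*: final sound = /a/, a vowel → -ro → *tinaro*.

orokelsib, ginusi, tinaro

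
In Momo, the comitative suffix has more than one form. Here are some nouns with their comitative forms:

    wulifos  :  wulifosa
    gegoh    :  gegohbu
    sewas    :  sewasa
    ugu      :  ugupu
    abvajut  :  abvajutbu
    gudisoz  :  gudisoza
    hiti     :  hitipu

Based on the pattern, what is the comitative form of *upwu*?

The suffix is conditioned by the final sound: -a when the stem ends in a sibilant (*wulifos*, *sewas*, *gudisoz*); -bu when the stem ends in a non-sibilant consonant (*gegoh*, *abvajut*); -pu when the stem ends in a vowel (*ugu*, *hiti*).
*upwu*: final sound = /u/, a vowel → -pu → *upwupu*.

upwupu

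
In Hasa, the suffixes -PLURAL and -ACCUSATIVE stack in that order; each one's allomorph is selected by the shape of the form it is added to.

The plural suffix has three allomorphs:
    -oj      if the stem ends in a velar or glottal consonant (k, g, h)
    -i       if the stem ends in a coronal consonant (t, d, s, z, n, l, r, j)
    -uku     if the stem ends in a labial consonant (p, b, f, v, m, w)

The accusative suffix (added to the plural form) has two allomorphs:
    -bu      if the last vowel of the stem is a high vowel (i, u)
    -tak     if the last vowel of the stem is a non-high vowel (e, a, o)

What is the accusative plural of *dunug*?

Since the final consonant of *dunug* is /g/ (velar/glottal), it takes -oj, giving *dunugoj*.
The plural form *dunugoj*: last vowel = /o/, a non-high vowel → -tak → *dunugojtak*.

dunugojtak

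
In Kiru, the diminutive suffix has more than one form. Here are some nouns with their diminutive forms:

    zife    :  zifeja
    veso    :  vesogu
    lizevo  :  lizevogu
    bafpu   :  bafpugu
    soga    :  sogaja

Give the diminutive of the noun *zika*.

zikaja

The suffix is conditioned by the last vowel: -gu when the last vowel of the stem is a rounded vowel (*veso*, *lizevo*, *bafpu*); -ja when the last vowel of the stem is an unrounded vowel (*zife*, *soga*).
The last vowel of *zika* is /a/, which is an unrounded vowel, so the suffix is -ja, giving *zikaja*.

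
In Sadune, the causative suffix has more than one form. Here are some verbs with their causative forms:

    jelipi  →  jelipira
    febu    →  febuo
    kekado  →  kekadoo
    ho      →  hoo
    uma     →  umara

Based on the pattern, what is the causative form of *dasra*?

The pattern is rounding harmony: -o when the last vowel of the stem is a rounded vowel (*febu*, *kekado*, *ho*); -ra when the last vowel of the stem is an unrounded vowel (*jelipi*, *uma*).
The last vowel of *dasra* is /a/, which is an unrounded vowel, so the suffix is -ra, giving *dasrara*.

dasrara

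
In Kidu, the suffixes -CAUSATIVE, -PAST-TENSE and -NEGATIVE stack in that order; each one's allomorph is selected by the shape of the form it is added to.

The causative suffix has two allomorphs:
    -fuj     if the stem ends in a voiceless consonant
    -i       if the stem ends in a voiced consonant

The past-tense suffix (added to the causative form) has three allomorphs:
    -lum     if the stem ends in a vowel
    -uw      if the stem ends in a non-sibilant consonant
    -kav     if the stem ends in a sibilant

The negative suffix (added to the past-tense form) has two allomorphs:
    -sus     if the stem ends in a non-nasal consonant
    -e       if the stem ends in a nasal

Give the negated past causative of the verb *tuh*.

*tuh* — final consonant /h/ (voiceless) → -fuj → *tuhfuj*.
The final sound of the causative form *tuhfuj* is /j/, which is a non-sibilant consonant, so the past-tense suffix is -uw, giving *tuhfujuw*.
The past-tense form *tuhfujuw*: final consonant = /w/, non-nasal → -sus → *tuhfujuwsus*.

tuhfujuwsus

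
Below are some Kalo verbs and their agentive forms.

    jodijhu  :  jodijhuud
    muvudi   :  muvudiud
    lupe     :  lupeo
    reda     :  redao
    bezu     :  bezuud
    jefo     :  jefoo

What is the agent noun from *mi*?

The alternation tracks the last vowel of the stem — -ud when the last vowel of the stem is a high vowel (*jodijhu*, *muvudi*, *bezu*); -o when the last vowel of the stem is a non-high vowel (*lupe*, *reda*, *jefo*).
*mi* — last vowel /i/ (a high vowel) → -ud → *miud*.

miud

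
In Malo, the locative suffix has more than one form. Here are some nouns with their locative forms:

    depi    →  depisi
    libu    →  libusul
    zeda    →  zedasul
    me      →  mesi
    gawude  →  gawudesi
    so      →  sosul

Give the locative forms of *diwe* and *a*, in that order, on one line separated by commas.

diwesi, asul

The alternation tracks the last vowel of the stem — -si when the last vowel of the stem is a front vowel (*depi*, *me*, *gawude*); -sul when the last vowel of the stem is a back vowel (*libu*, *zeda*, *so*).
The last vowel of *diwe* is /e/, which is a front vowel, so the suffix is -si, giving *diwesi*.
Since the last vowel of *a* is /a/ (a back vowel), it takes -sul, giving *asul*.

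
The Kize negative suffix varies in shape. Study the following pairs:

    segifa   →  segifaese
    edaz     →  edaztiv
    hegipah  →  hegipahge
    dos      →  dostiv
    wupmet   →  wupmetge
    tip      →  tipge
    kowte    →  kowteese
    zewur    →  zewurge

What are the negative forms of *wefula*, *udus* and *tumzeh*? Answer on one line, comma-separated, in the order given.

Looking at the final sound of each stem: -tiv when the stem ends in a sibilant (*edaz*, *dos*); -ge when the stem ends in a non-sibilant consonant (*hegipah*, *wupmet*, *tip*, *zewur*); -ese when the stem ends in a vowel (*segifa*, *kowte*).
*wefula* — final sound /a/ (a vowel) → -ese → *wefulaese*.
*udus* — final sound /s/ (a sibilant) → -tiv → *udustiv*.
*tumzeh* — final sound /h/ (a non-sibilant consonant) → -ge → *tumzehge*.

wefulaese, udustiv, tumzehge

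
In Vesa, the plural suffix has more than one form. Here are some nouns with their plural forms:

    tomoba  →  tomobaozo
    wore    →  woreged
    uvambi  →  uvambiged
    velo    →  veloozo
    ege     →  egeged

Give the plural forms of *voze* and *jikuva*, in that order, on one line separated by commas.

vozeged, jikuvaozo

The suffix is conditioned by the last vowel: -ged when the last vowel of the stem is a front vowel (*wore*, *uvambi*, *ege*); -ozo when the last vowel of the stem is a back vowel (*tomoba*, *velo*).
*voze*: last vowel = /e/, a front vowel → -ged → *vozeged*.
*jikuva*: last vowel = /a/, a back vowel → -ozo → *jikuvaozo*.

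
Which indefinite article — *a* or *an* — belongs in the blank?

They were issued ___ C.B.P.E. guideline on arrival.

The indefinite article is chosen by the initial *sound* of the following word, not its spelling.
The initialism *C.B.P.E.* is read letter by letter; the first letter, C, is pronounced /siː/, which begins with a consonant sound.
So the article is *a*: They were issued a C.B.P.E. guideline on arrival.

a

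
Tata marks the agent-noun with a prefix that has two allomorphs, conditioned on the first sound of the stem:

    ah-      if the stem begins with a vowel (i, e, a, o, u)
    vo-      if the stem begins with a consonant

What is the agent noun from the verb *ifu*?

ahifu

The first sound of *ifu* is /i/, which is a vowel, so the prefix is ah-, giving *ahifu*.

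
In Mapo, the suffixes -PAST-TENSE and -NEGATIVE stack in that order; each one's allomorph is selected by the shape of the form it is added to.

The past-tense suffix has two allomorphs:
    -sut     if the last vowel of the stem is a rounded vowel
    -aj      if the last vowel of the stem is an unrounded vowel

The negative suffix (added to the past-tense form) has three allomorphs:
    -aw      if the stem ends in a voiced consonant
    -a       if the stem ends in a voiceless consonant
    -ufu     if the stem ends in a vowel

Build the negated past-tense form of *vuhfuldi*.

vuhfuldiajaw

Since the last vowel of *vuhfuldi* is /i/ (an unrounded vowel), it takes -aj, giving *vuhfuldiaj*.
Since the final sound of the past-tense form *vuhfuldiaj* is /j/ (a voiced consonant), it takes -aw, giving *vuhfuldiajaw*.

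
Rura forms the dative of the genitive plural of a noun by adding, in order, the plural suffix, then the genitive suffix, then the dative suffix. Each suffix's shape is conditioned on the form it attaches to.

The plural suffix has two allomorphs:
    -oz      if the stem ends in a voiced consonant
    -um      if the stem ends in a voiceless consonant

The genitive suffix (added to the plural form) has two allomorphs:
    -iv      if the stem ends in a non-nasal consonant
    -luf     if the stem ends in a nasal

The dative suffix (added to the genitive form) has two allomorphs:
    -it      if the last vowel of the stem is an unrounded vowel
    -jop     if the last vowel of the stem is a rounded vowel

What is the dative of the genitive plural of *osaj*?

Since the final consonant of *osaj* is /j/ (voiced), it takes -oz, giving *osajoz*.
The final consonant of the plural form *osajoz* is /z/, which is non-nasal, so the genitive suffix is -iv, giving *osajoziv*.
Since the last vowel of the genitive form *osajoziv* is /i/ (an unrounded vowel), it takes -it, giving *osajozivit*.

osajozivit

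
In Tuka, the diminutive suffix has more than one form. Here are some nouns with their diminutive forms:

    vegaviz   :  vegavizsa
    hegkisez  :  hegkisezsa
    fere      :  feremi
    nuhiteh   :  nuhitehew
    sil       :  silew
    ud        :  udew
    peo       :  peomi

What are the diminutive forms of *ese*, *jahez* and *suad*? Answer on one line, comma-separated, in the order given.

Looking at the final sound of each stem: -sa when the stem ends in a sibilant (*vegaviz*, *hegkisez*); -ew when the stem ends in a non-sibilant consonant (*nuhiteh*, *sil*, *ud*); -mi when the stem ends in a vowel (*fere*, *peo*).
The final sound of *ese* is /e/, which is a vowel, so the suffix is -mi, giving *esemi*.
The final sound of *jahez* is /z/, which is a sibilant, so the suffix is -sa, giving *jahezsa*.
The final sound of *suad* is /d/, which is a non-sibilant consonant, so the suffix is -ew, giving *suadew*.

esemi, jahezsa, suadew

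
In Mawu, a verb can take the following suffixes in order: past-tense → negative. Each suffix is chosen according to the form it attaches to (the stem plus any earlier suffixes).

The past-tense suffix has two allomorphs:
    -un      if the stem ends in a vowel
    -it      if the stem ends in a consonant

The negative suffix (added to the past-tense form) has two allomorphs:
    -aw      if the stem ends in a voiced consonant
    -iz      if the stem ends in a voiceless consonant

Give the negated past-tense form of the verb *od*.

oditiz

*od* — final sound /d/ (a consonant) → -it → *odit*.
The final consonant of the past-tense form *odit* is /t/, which is voiceless, so the negative suffix is -iz, giving *oditiz*.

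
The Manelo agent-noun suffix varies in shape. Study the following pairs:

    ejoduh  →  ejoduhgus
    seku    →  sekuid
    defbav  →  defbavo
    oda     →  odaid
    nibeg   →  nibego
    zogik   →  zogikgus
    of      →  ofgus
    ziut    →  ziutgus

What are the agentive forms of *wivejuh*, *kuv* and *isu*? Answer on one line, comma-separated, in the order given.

Looking at the final sound of each stem: -gus when the stem ends in a voiceless consonant (*ejoduh*, *zogik*, *of*, *ziut*); -o when the stem ends in a voiced consonant (*defbav*, *nibeg*); -id when the stem ends in a vowel (*seku*, *oda*).
*wivejuh* — final sound /h/ (a voiceless consonant) → -gus → *wivejuhgus*.
The final sound of *kuv* is /v/, which is a voiced consonant, so the suffix is -o, giving *kuvo*.
The final sound of *isu* is /u/, which is a vowel, so the suffix is -id, giving *isuid*.

wivejuhgus, kuvo, isuid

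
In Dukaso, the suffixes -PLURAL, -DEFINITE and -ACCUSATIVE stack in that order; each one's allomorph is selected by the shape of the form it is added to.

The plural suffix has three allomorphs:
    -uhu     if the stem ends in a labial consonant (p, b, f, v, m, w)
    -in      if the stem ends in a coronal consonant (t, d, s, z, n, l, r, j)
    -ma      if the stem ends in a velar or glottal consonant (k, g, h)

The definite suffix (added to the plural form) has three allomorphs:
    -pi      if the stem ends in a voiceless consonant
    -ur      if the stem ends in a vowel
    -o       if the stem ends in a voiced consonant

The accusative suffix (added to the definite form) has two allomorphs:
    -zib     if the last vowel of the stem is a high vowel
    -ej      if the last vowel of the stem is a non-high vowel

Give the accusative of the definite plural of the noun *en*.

Since the final consonant of *en* is /n/ (coronal), it takes -in, giving *enin*.
Since the final sound of the plural form *enin* is /n/ (a voiced consonant), it takes -o, giving *enino*.
The last vowel of the definite form *enino* is /o/, which is a non-high vowel, so the accusative suffix is -ej, giving *eninoej*.

eninoej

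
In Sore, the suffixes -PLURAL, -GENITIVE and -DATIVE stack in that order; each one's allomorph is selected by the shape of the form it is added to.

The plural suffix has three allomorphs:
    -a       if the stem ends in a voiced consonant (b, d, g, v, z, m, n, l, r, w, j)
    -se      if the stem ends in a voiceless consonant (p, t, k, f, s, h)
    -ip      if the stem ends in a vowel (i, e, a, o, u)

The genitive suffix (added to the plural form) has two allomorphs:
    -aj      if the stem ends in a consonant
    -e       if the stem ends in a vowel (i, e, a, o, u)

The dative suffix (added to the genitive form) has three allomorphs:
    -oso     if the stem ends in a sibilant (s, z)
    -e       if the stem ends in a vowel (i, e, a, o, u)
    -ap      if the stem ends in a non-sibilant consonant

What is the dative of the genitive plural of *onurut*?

onurutseee

*onurut*: final sound = /t/, a voiceless consonant → -se → *onurutse*.
Since the final sound of the plural form *onurutse* is /e/ (a vowel), it takes -e, giving *onurutsee*.
The genitive form *onurutsee* — final sound /e/ (a vowel) → -e → *onurutseee*.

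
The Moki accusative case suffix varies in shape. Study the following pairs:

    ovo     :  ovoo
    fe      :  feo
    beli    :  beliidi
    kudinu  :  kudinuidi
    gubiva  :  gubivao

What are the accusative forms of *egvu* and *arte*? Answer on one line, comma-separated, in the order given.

egvuidi, arteo

The suffix is conditioned by the last vowel: -idi when the last vowel of the stem is a high vowel (*beli*, *kudinu*); -o when the last vowel of the stem is a non-high vowel (*ovo*, *fe*, *gubiva*).
Since the last vowel of *egvu* is /u/ (a high vowel), it takes -idi, giving *egvuidi*.
The last vowel of *arte* is /e/, which is a non-high vowel, so the suffix is -o, giving *arteo*.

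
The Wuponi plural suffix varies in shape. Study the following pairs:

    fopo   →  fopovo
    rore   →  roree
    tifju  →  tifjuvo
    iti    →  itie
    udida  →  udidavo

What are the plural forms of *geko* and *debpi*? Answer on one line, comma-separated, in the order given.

gekovo, debpie

The suffix is conditioned by the last vowel: -e when the last vowel of the stem is a front vowel (*rore*, *iti*); -vo when the last vowel of the stem is a back vowel (*fopo*, *tifju*, *udida*).
*geko* — last vowel /o/ (a back vowel) → -vo → *gekovo*.
The last vowel of *debpi* is /i/, which is a front vowel, so the suffix is -e, giving *debpie*.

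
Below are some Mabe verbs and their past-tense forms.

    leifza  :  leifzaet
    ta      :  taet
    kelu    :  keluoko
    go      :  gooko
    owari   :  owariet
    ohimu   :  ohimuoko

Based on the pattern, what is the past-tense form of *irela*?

irelaet

The suffix is conditioned by the last vowel: -oko when the last vowel of the stem is a rounded vowel (*kelu*, *go*, *ohimu*); -et when the last vowel of the stem is an unrounded vowel (*leifza*, *ta*, *owari*).
*irela* — last vowel /a/ (an unrounded vowel) → -et → *irelaet*.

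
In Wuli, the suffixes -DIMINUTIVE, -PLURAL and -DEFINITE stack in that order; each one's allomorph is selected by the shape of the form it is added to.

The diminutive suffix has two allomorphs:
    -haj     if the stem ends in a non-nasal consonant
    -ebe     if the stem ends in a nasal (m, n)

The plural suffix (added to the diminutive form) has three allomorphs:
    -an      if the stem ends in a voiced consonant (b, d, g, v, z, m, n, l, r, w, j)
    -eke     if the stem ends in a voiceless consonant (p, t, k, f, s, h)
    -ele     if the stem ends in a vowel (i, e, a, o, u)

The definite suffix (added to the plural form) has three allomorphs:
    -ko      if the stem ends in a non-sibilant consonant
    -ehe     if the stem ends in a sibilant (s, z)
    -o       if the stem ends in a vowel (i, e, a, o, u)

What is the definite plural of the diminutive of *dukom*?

Since the final consonant of *dukom* is /m/ (a nasal), it takes -ebe, giving *dukomebe*.
Since the final sound of the diminutive form *dukomebe* is /e/ (a vowel), it takes -ele, giving *dukomebeele*.
The final sound of the plural form *dukomebeele* is /e/, which is a vowel, so the definite suffix is -o, giving *dukomebeeleo*.

dukomebeeleo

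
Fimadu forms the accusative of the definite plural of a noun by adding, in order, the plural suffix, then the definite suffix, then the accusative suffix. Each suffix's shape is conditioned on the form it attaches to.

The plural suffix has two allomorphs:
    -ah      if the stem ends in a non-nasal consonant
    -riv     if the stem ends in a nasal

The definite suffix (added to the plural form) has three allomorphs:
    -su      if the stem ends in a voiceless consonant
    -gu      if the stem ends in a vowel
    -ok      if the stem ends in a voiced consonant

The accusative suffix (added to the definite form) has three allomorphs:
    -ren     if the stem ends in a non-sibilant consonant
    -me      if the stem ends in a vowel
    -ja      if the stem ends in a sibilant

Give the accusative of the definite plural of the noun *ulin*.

ulinrivokren

Since the final consonant of *ulin* is /n/ (a nasal), it takes -riv, giving *ulinriv*.
The final sound of the plural form *ulinriv* is /v/, which is a voiced consonant, so the definite suffix is -ok, giving *ulinrivok*.
Since the final sound of the definite form *ulinrivok* is /k/ (a non-sibilant consonant), it takes -ren, giving *ulinrivokren*.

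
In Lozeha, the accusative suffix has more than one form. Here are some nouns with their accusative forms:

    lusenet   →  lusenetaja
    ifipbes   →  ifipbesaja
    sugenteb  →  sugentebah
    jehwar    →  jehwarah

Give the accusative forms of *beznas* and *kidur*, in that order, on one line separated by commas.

The suffix is conditioned by the final consonant: -aja when the stem ends in a voiceless consonant (*lusenet*, *ifipbes*); -ah when the stem ends in a voiced consonant (*sugenteb*, *jehwar*).
Since the final consonant of *beznas* is /s/ (voiceless), it takes -aja, giving *beznasaja*.
The final consonant of *kidur* is /r/, which is voiced, so the suffix is -ah, giving *kidurah*.

beznasaja, kidurah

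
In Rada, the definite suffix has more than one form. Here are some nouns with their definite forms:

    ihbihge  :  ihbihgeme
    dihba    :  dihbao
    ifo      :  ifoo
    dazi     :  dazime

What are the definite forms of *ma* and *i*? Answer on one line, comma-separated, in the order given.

mao, ime

The alternation tracks the last vowel of the stem — -me when the last vowel of the stem is a front vowel (*ihbihge*, *dazi*); -o when the last vowel of the stem is a back vowel (*dihba*, *ifo*).
*ma*: last vowel = /a/, a back vowel → -o → *mao*.
*i* — last vowel /i/ (a front vowel) → -me → *ime*.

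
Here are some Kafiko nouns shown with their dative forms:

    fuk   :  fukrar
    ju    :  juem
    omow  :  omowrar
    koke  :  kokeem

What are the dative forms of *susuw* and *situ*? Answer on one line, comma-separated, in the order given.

The pattern is consonant vs. vowel: -rar when the stem ends in a consonant (*fuk*, *omow*); -em when the stem ends in a vowel (*ju*, *koke*).
*susuw* — final sound /w/ (a consonant) → -rar → *susuwrar*.
The final sound of *situ* is /u/, which is a vowel, so the suffix is -em, giving *situem*.

susuwrar, situem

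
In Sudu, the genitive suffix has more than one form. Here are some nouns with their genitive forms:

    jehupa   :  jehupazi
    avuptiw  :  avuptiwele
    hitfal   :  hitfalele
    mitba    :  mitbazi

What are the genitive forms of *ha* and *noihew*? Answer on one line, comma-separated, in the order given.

hazi, noihewele

The suffix is conditioned by the final sound: -ele when the stem ends in a consonant (*avuptiw*, *hitfal*); -zi when the stem ends in a vowel (*jehupa*, *mitba*).
Since the final sound of *ha* is /a/ (a vowel), it takes -zi, giving *hazi*.
Since the final sound of *noihew* is /w/ (a consonant), it takes -ele, giving *noihewele*.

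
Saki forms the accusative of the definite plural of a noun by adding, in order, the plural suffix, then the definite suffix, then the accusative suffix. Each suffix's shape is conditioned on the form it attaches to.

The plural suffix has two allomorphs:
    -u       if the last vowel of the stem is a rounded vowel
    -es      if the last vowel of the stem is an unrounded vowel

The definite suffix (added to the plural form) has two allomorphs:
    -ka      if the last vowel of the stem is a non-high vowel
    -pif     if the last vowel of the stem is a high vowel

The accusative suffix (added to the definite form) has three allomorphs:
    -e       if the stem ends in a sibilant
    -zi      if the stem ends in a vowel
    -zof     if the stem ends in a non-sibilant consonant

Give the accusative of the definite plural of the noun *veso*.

vesoupifzof

The last vowel of *veso* is /o/, which is a rounded vowel, so the plural suffix is -u, giving *vesou*.
The plural form *vesou*: last vowel = /u/, a high vowel → -pif → *vesoupif*.
The final sound of the definite form *vesoupif* is /f/, which is a non-sibilant consonant, so the accusative suffix is -zof, giving *vesoupifzof*.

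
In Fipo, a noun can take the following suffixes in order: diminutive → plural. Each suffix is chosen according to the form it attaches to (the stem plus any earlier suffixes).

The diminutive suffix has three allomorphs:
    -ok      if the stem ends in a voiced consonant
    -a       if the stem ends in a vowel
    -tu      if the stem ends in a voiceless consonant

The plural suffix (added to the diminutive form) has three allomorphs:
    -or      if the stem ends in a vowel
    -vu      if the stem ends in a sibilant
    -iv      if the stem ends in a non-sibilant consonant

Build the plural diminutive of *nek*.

nektuor

Since the final sound of *nek* is /k/ (a voiceless consonant), it takes -tu, giving *nektu*.
Since the final sound of the diminutive form *nektu* is /u/ (a vowel), it takes -or, giving *nektuor*.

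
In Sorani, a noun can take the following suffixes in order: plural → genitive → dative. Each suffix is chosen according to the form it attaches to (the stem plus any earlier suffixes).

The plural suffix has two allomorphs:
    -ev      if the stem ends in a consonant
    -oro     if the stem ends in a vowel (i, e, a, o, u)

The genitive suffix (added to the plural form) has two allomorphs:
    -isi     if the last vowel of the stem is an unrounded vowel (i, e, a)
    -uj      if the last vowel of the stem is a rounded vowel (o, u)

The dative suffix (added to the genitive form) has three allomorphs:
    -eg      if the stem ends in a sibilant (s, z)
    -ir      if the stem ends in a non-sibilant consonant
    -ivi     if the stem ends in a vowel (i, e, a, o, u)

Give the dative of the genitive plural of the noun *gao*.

gaooroujir

*gao*: final sound = /o/, a vowel → -oro → *gaooro*.
The plural form *gaooro* — last vowel /o/ (a rounded vowel) → -uj → *gaoorouj*.
The final sound of the genitive form *gaoorouj* is /j/, which is a non-sibilant consonant, so the dative suffix is -ir, giving *gaooroujir*.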